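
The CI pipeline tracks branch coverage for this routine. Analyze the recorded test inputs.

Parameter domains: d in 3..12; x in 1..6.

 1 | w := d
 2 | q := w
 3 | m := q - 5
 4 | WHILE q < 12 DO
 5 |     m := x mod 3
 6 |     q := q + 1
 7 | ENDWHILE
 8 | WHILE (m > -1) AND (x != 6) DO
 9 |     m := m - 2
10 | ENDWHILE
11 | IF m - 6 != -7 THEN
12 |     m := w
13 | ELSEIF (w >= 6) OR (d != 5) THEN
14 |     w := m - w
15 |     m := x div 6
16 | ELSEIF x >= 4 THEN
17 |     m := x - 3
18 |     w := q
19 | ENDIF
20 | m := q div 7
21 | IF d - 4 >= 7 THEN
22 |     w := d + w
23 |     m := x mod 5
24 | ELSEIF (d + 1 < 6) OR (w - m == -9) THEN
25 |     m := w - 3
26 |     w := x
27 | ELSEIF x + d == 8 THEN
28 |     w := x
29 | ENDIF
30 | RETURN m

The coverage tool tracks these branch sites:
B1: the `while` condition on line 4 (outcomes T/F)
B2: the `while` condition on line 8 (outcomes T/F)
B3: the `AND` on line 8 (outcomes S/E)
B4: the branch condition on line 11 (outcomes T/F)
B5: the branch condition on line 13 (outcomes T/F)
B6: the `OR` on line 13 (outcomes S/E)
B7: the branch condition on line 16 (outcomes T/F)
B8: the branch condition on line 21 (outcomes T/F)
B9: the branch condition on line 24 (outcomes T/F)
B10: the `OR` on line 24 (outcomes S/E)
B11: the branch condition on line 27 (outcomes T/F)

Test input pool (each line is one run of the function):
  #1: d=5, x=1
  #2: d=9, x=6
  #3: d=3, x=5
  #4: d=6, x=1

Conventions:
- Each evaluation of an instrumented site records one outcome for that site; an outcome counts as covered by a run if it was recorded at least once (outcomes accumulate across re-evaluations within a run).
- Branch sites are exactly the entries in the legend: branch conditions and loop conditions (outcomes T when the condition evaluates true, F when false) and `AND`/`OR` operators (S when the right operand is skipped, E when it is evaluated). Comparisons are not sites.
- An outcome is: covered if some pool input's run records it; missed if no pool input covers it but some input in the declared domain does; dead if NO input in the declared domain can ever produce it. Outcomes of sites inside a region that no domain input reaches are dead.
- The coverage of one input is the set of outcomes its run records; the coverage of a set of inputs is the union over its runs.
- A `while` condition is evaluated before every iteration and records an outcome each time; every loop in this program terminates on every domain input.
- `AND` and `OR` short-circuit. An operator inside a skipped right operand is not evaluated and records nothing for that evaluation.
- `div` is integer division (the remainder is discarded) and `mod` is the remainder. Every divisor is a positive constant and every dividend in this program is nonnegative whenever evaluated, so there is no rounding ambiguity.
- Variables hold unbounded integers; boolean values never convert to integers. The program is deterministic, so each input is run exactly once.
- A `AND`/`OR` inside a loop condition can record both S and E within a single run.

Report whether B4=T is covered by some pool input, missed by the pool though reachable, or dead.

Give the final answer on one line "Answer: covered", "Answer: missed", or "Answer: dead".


B4=T is recorded by pool input(s) 2, 3 -> covered
Answer: covered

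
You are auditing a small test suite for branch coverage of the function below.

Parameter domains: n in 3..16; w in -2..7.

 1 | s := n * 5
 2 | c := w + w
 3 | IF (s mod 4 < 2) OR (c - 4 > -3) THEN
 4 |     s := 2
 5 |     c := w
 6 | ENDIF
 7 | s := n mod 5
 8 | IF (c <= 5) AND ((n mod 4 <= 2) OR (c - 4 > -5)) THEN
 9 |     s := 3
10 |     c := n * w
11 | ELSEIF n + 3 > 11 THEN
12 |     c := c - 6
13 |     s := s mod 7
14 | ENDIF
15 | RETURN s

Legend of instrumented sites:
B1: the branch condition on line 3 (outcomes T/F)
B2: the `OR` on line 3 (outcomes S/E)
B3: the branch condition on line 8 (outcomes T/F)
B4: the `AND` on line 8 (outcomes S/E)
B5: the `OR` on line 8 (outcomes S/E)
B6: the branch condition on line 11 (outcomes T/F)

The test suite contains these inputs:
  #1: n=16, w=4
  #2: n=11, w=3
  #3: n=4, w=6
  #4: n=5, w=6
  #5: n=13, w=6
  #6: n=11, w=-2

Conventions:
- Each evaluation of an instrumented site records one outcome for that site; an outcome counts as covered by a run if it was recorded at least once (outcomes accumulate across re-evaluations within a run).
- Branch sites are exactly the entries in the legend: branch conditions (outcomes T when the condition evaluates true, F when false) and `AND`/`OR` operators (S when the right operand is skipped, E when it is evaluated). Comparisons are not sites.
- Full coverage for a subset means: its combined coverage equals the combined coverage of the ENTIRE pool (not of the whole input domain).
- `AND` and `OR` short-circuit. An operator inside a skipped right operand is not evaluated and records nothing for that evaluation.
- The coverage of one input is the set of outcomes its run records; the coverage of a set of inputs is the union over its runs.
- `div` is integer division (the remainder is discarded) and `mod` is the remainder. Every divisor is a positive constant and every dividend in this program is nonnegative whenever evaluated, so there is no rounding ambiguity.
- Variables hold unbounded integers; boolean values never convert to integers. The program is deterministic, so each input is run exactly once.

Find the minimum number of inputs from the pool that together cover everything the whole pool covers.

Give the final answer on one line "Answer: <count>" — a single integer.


input #1 (n=16, w=4): covers B1=T, B2=S, B3=T, B4=E, B5=S
input #2 (n=11, w=3): covers B1=T, B2=E, B3=T, B4=E, B5=E
input #3 (n=4, w=6): covers B1=T, B2=S, B3=F, B4=S, B6=F
input #4 (n=5, w=6): covers B1=T, B2=S, B3=F, B4=S, B6=F
input #5 (n=13, w=6): covers B1=T, B2=S, B3=F, B4=S, B6=T
input #6 (n=11, w=-2): covers B1=F, B2=E, B3=F, B4=E, B5=E, B6=T
union over all inputs: B1=T, B1=F, B2=S, B2=E, B3=T, B3=F, B4=S, B4=E, B5=S, B5=E, B6=T, B6=F (12 outcomes)
no size-1 subset reaches all 12 outcomes (best union: 6/12)
no size-2 subset reaches all 12 outcomes (best union: 10/12)
inputs {1, 3, 6} (size 3) cover everything; no size-3 subset with a lexicographically smaller index list covers all 12
Answer: 3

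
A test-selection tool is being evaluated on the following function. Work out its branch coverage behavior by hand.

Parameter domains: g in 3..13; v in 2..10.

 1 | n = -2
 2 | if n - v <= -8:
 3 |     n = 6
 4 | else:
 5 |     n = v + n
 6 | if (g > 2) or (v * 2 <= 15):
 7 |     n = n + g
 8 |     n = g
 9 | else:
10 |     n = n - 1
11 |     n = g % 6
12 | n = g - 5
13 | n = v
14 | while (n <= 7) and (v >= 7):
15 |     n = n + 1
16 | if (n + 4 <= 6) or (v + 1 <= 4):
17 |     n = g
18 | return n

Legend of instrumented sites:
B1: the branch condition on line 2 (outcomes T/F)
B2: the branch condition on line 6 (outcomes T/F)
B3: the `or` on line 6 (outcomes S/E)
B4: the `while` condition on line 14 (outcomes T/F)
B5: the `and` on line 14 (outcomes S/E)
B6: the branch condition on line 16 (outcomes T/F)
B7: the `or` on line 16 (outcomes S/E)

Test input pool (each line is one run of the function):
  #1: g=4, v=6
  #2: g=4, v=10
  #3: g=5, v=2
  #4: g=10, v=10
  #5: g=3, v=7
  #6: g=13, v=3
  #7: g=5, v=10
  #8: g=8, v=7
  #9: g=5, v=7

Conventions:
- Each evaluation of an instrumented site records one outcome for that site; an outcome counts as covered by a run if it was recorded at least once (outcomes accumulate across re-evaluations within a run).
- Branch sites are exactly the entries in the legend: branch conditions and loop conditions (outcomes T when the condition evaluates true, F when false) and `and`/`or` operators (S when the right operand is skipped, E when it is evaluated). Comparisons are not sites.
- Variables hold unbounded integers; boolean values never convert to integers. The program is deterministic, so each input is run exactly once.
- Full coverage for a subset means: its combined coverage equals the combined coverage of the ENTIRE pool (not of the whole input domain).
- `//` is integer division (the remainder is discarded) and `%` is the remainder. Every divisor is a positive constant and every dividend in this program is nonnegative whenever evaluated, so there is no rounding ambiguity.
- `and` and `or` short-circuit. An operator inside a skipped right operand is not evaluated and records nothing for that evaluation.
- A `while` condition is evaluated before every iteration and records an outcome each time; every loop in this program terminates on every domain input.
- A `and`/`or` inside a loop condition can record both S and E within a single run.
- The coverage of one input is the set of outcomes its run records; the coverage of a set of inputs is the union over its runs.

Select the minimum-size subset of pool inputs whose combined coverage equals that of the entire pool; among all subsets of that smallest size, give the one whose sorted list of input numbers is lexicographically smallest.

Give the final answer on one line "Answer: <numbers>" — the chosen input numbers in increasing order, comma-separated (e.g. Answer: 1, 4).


input #1 (g=4, v=6): events B1->T, B3->S, B2->T, B5->E, B4->F, B7->E, B6->F; covers B1=T, B2=T, B3=S, B4=F, B5=E, B6=F, B7=E
input #2 (g=4, v=10): events B1->T, B3->S, B2->T, B5->S, B4->F, B7->E, B6->F; covers B1=T, B2=T, B3=S, B4=F, B5=S, B6=F, B7=E
input #3 (g=5, v=2): events B1->F, B3->S, B2->T, B5->E, B4->F, B7->S, B6->T; covers B1=F, B2=T, B3=S, B4=F, B5=E, B6=T, B7=S
input #4 (g=10, v=10): events B1->T, B3->S, B2->T, B5->S, B4->F, B7->E, B6->F; covers B1=T, B2=T, B3=S, B4=F, B5=S, B6=F, B7=E
input #5 (g=3, v=7): events B1->T, B3->S, B2->T, B5->E, B4->T, B5->S, B4->F, B7->E, B6->F; covers B1=T, B2=T, B3=S, B4=T, B4=F, B5=S, B5=E, B6=F, B7=E
input #6 (g=13, v=3): events B1->F, B3->S, B2->T, B5->E, B4->F, B7->E, B6->T; covers B1=F, B2=T, B3=S, B4=F, B5=E, B6=T, B7=E
input #7 (g=5, v=10): events B1->T, B3->S, B2->T, B5->S, B4->F, B7->E, B6->F; covers B1=T, B2=T, B3=S, B4=F, B5=S, B6=F, B7=E
input #8 (g=8, v=7): events B1->T, B3->S, B2->T, B5->E, B4->T, B5->S, B4->F, B7->E, B6->F; covers B1=T, B2=T, B3=S, B4=T, B4=F, B5=S, B5=E, B6=F, B7=E
input #9 (g=5, v=7): events B1->T, B3->S, B2->T, B5->E, B4->T, B5->S, B4->F, B7->E, B6->F; covers B1=T, B2=T, B3=S, B4=T, B4=F, B5=S, B5=E, B6=F, B7=E
union over all inputs: B1=T, B1=F, B2=T, B3=S, B4=T, B4=F, B5=S, B5=E, B6=T, B6=F, B7=S, B7=E (12 outcomes)
no size-1 subset reaches all 12 outcomes (best union: 9/12)
at size 2, {3, 5} reaches all 12 outcomes; every lexicographically earlier size-2 subset fails
Answer: 3, 5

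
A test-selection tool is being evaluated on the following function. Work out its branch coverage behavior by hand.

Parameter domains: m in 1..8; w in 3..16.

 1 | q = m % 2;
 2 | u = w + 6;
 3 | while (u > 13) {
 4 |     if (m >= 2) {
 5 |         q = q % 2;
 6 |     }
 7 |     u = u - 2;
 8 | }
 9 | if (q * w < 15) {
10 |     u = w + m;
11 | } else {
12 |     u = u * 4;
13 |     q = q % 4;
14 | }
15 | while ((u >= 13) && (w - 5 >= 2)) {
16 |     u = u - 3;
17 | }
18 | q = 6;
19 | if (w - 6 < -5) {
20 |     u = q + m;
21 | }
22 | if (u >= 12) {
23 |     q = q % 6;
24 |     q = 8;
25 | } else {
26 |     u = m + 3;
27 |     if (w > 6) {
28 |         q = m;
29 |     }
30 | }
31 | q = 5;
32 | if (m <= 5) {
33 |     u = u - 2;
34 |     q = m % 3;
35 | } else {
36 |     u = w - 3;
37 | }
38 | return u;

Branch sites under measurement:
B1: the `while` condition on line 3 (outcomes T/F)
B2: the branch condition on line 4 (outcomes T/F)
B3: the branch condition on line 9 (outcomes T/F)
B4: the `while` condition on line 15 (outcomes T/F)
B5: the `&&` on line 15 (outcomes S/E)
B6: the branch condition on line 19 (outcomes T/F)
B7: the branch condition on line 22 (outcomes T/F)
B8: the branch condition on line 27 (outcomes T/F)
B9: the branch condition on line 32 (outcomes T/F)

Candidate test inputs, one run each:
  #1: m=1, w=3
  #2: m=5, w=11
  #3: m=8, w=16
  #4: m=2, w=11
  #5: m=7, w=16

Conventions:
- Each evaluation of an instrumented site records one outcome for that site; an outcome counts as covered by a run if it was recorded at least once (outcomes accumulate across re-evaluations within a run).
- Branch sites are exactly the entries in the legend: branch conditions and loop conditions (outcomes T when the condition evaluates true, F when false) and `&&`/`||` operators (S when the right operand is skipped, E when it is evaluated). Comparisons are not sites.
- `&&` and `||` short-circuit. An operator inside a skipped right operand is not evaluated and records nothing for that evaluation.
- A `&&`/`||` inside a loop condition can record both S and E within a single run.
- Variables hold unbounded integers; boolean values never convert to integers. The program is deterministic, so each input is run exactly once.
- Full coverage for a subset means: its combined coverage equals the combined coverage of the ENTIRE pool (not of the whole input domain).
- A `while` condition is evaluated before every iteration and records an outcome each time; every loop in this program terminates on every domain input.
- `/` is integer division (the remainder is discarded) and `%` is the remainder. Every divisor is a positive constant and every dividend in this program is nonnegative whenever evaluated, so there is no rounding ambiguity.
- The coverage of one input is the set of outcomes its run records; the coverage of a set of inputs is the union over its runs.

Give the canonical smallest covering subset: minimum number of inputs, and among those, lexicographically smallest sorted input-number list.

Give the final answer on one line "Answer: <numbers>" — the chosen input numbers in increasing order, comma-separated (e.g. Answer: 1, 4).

run #1 (m=1, w=3) runs B1->F, B3->T, B5->S, B4->F, B6->F, B7->F, B8->F, B9->T; records B1=F, B3=T, B4=F, B5=S, B6=F, B7=F, B8=F, B9=T
run #2 (m=5, w=11) runs B1->T, B2->T, B1->T, B2->T, B1->F, B3->T, B5->E, B4->T, B5->E, B4->T, B5->S, B4->F, B6->F, B7->F, ...; records B1=T, B1=F, B2=T, B3=T, B4=T, B4=F, B5=S, B5=E, B6=F, B7=F, B8=T, B9=T
run #3 (m=8, w=16) runs B1->T, B2->T, B1->T, B2->T, B1->T, B2->T, B1->T, B2->T, B1->T, B2->T, B1->F, B3->T, B5->E, B4->T, ...; records B1=T, B1=F, B2=T, B3=T, B4=T, B4=F, B5=S, B5=E, B6=F, B7=T, B9=F
run #4 (m=2, w=11) runs B1->T, B2->T, B1->T, B2->T, B1->F, B3->T, B5->E, B4->T, B5->S, B4->F, B6->F, B7->F, B8->T, B9->T; records B1=T, B1=F, B2=T, B3=T, B4=T, B4=F, B5=S, B5=E, B6=F, B7=F, B8=T, B9=T
run #5 (m=7, w=16) runs B1->T, B2->T, B1->T, B2->T, B1->T, B2->T, B1->T, B2->T, B1->T, B2->T, B1->F, B3->F, B5->E, B4->T, ...; records B1=T, B1=F, B2=T, B3=F, B4=T, B4=F, B5=S, B5=E, B6=F, B7=T, B9=F
together the pool reaches 16 outcomes: B1=T, B1=F, B2=T, B3=T, B3=F, B4=T, B4=F, B5=S, B5=E, B6=F, B7=T, B7=F, B8=T, B8=F, B9=T, B9=F
size 1 is not enough: best union over all size-1 subsets is 12/16
size 2 is not enough: best union over all size-2 subsets is 15/16
size 3: inputs {1, 2, 5} cover all 16 outcomes, and no lexicographically smaller subset of this size does

Answer: 1, 2, 5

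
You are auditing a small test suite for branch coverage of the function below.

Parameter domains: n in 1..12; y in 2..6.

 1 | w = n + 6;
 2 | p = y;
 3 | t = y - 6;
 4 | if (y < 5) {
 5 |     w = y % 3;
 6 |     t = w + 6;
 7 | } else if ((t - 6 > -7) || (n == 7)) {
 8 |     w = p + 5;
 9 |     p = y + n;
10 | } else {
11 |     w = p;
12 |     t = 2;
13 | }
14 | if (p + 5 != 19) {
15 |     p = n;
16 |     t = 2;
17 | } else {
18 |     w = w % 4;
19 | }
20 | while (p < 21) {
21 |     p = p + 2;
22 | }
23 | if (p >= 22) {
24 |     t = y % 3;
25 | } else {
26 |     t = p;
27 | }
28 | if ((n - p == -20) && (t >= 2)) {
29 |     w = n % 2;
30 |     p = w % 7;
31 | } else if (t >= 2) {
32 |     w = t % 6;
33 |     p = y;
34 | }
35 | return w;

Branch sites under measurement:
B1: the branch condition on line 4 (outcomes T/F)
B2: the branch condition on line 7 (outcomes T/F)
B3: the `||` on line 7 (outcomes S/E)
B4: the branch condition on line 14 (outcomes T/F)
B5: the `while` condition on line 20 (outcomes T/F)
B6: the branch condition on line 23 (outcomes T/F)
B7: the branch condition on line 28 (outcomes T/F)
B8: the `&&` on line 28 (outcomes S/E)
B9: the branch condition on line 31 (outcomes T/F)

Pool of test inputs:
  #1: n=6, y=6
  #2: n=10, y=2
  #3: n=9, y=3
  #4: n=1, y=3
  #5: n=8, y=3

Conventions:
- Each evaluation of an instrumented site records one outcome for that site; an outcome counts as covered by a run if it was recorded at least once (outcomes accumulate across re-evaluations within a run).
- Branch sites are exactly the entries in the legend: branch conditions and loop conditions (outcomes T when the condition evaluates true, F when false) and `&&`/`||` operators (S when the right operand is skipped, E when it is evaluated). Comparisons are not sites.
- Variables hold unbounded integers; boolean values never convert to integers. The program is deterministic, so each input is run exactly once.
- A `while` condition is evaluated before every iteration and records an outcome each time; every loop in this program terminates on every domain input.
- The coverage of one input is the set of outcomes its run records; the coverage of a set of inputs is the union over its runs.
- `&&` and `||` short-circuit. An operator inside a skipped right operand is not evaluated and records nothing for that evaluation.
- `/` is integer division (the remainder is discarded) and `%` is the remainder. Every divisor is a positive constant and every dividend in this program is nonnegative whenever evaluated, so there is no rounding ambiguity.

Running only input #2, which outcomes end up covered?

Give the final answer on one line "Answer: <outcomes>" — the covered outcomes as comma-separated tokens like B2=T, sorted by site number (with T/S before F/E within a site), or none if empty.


Tracing the run of input #2 (n=10, y=2):
  B1->T, B4->T, B5->T, B5->T, B5->T, B5->T, B5->T, B5->T, B5->F, B6->T
  B8->S, B7->F, B9->T
distinct outcomes covered: B1=T, B4=T, B5=T, B5=F, B6=T, B7=F, B8=S, B9=T
Answer: B1=T, B4=T, B5=T, B5=F, B6=T, B7=F, B8=S, B9=T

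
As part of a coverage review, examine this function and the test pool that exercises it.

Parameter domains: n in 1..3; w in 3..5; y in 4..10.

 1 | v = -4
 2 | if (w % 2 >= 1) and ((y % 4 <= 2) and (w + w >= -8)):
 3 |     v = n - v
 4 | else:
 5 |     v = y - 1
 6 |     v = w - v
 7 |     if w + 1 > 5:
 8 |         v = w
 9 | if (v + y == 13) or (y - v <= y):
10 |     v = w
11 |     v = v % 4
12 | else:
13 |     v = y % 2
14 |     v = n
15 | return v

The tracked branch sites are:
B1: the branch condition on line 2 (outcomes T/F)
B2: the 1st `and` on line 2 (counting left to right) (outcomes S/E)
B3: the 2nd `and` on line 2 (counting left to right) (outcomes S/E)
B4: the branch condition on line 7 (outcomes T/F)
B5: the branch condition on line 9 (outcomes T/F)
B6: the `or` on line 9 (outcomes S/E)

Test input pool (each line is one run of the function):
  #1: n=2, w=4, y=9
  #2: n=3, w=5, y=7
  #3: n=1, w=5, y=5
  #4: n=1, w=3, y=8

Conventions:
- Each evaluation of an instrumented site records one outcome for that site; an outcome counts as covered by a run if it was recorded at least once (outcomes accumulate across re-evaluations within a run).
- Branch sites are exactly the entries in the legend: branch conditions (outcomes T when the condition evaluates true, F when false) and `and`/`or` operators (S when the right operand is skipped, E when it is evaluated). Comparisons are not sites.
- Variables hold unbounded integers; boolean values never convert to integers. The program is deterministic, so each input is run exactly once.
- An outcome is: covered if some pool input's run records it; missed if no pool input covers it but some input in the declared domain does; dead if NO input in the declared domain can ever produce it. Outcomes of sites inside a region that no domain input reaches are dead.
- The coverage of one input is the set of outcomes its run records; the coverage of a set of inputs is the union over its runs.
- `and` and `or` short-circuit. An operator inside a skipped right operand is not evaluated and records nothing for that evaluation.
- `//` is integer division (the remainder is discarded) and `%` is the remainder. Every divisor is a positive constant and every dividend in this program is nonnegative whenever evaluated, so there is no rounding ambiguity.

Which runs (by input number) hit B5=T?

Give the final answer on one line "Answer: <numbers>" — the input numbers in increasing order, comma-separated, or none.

input #1 (n=2, w=4, y=9): does not produce B5=T
input #2 (n=3, w=5, y=7): produces B5=T
input #3 (n=1, w=5, y=5): produces B5=T
input #4 (n=1, w=3, y=8): produces B5=T

Answer: 2, 3, 4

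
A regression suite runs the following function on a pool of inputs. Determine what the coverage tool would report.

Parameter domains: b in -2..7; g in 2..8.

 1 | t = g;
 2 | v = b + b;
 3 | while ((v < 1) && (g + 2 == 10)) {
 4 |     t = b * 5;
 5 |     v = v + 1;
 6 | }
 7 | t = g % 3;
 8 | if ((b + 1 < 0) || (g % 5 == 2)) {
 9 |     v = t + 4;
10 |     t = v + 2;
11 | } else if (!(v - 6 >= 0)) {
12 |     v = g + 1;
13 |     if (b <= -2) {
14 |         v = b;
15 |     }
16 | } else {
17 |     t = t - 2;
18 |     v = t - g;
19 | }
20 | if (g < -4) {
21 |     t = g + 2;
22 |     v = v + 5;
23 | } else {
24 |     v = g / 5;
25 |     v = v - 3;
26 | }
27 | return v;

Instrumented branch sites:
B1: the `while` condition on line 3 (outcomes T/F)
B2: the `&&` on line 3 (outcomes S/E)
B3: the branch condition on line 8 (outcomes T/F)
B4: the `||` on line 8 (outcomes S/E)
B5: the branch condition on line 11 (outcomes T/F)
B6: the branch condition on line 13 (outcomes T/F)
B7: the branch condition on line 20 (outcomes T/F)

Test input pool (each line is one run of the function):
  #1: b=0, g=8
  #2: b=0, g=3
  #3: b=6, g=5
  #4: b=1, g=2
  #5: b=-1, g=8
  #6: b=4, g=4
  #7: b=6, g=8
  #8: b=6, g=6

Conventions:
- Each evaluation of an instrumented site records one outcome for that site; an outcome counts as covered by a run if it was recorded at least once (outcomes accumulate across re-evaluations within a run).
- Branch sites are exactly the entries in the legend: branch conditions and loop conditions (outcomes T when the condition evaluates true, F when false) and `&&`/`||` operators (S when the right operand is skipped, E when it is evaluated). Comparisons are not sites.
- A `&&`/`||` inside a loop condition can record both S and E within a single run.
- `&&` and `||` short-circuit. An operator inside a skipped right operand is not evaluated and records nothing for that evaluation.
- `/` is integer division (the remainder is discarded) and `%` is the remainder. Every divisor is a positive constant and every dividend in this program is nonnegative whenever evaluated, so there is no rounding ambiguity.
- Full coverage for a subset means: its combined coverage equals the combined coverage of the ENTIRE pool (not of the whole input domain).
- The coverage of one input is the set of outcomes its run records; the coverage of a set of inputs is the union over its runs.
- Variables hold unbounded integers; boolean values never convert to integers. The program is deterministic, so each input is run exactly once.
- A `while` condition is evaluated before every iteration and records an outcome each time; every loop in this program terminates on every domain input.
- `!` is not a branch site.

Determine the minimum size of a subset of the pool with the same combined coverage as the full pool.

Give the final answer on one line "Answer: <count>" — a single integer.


run #1 (b=0, g=8) runs B2->E, B1->T, B2->S, B1->F, B4->E, B3->F, B5->T, B6->F, B7->F; records B1=T, B1=F, B2=S, B2=E, B3=F, B4=E, B5=T, B6=F, B7=F
run #2 (b=0, g=3) runs B2->E, B1->F, B4->E, B3->F, B5->T, B6->F, B7->F; records B1=F, B2=E, B3=F, B4=E, B5=T, B6=F, B7=F
run #3 (b=6, g=5) runs B2->S, B1->F, B4->E, B3->F, B5->F, B7->F; records B1=F, B2=S, B3=F, B4=E, B5=F, B7=F
run #4 (b=1, g=2) runs B2->S, B1->F, B4->E, B3->T, B7->F; records B1=F, B2=S, B3=T, B4=E, B7=F
run #5 (b=-1, g=8) runs B2->E, B1->T, B2->E, B1->T, B2->E, B1->T, B2->S, B1->F, B4->E, B3->F, B5->T, B6->F, B7->F; records B1=T, B1=F, B2=S, B2=E, B3=F, B4=E, B5=T, B6=F, B7=F
run #6 (b=4, g=4) runs B2->S, B1->F, B4->E, B3->F, B5->F, B7->F; records B1=F, B2=S, B3=F, B4=E, B5=F, B7=F
run #7 (b=6, g=8) runs B2->S, B1->F, B4->E, B3->F, B5->F, B7->F; records B1=F, B2=S, B3=F, B4=E, B5=F, B7=F
run #8 (b=6, g=6) runs B2->S, B1->F, B4->E, B3->F, B5->F, B7->F; records B1=F, B2=S, B3=F, B4=E, B5=F, B7=F
pool-wide coverage (11 outcomes): B1=T, B1=F, B2=S, B2=E, B3=T, B3=F, B4=E, B5=T, B5=F, B6=F, B7=F
every size-1 subset falls short of the 11 outcomes (best: 9/11)
every size-2 subset falls short of the 11 outcomes (best: 10/11)
the canonical winner is {1, 3, 4}: size 3, full 11-outcome coverage, earliest index list among size-3 covers
Answer: 3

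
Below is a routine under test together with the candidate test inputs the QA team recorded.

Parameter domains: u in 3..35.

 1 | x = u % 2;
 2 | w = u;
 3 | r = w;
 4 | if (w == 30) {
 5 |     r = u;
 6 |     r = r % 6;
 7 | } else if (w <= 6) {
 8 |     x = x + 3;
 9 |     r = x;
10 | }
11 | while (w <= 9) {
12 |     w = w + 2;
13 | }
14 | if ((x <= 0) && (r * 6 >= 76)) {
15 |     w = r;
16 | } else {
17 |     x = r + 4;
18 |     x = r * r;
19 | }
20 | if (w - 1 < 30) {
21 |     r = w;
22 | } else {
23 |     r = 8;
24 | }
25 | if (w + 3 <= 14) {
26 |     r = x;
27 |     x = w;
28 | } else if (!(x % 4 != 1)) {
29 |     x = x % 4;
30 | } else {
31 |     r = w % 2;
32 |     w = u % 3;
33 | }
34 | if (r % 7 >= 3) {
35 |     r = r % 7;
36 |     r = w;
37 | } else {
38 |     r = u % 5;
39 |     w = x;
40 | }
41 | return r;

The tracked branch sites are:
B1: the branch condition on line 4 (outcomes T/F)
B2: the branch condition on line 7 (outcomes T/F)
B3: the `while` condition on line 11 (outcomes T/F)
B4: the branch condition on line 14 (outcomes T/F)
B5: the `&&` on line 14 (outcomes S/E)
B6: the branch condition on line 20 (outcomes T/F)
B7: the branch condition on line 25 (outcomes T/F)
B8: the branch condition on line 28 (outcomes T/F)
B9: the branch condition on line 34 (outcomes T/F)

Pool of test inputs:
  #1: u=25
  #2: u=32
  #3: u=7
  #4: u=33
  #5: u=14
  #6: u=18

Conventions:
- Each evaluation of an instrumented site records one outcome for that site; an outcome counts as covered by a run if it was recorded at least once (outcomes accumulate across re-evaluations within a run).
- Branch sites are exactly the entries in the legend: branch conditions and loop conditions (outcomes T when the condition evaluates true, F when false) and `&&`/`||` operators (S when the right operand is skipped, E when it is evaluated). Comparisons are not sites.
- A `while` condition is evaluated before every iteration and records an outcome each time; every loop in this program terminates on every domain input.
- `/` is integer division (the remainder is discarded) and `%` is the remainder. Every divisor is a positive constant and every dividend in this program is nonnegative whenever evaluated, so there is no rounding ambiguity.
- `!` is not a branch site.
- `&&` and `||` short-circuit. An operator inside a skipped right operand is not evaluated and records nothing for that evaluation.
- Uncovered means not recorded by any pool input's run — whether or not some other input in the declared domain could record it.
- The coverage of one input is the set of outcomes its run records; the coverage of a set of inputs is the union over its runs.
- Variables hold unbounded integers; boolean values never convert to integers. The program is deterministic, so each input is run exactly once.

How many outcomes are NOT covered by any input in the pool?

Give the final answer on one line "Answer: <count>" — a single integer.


run #1 (u=25) runs B1->F, B2->F, B3->F, B5->S, B4->F, B6->T, B7->F, B8->T, B9->T; records B1=F, B2=F, B3=F, B4=F, B5=S, B6=T, B7=F, B8=T, B9=T
run #2 (u=32) runs B1->F, B2->F, B3->F, B5->E, B4->T, B6->F, B7->F, B8->F, B9->F; records B1=F, B2=F, B3=F, B4=T, B5=E, B6=F, B7=F, B8=F, B9=F
run #3 (u=7) runs B1->F, B2->F, B3->T, B3->T, B3->F, B5->S, B4->F, B6->T, B7->T, B9->F; records B1=F, B2=F, B3=T, B3=F, B4=F, B5=S, B6=T, B7=T, B9=F
run #4 (u=33) runs B1->F, B2->F, B3->F, B5->S, B4->F, B6->F, B7->F, B8->T, B9->F; records B1=F, B2=F, B3=F, B4=F, B5=S, B6=F, B7=F, B8=T, B9=F
run #5 (u=14) runs B1->F, B2->F, B3->F, B5->E, B4->T, B6->T, B7->F, B8->F, B9->F; records B1=F, B2=F, B3=F, B4=T, B5=E, B6=T, B7=F, B8=F, B9=F
run #6 (u=18) runs B1->F, B2->F, B3->F, B5->E, B4->T, B6->T, B7->F, B8->F, B9->F; records B1=F, B2=F, B3=F, B4=T, B5=E, B6=T, B7=F, B8=F, B9=F
union over the pool: B1=F, B2=F, B3=T, B3=F, B4=T, B4=F, B5=S, B5=E, B6=T, B6=F, B7=T, B7=F, B8=T, B8=F, B9=T, B9=F
uncovered (2 of 18): B1=T, B2=T
Answer: 2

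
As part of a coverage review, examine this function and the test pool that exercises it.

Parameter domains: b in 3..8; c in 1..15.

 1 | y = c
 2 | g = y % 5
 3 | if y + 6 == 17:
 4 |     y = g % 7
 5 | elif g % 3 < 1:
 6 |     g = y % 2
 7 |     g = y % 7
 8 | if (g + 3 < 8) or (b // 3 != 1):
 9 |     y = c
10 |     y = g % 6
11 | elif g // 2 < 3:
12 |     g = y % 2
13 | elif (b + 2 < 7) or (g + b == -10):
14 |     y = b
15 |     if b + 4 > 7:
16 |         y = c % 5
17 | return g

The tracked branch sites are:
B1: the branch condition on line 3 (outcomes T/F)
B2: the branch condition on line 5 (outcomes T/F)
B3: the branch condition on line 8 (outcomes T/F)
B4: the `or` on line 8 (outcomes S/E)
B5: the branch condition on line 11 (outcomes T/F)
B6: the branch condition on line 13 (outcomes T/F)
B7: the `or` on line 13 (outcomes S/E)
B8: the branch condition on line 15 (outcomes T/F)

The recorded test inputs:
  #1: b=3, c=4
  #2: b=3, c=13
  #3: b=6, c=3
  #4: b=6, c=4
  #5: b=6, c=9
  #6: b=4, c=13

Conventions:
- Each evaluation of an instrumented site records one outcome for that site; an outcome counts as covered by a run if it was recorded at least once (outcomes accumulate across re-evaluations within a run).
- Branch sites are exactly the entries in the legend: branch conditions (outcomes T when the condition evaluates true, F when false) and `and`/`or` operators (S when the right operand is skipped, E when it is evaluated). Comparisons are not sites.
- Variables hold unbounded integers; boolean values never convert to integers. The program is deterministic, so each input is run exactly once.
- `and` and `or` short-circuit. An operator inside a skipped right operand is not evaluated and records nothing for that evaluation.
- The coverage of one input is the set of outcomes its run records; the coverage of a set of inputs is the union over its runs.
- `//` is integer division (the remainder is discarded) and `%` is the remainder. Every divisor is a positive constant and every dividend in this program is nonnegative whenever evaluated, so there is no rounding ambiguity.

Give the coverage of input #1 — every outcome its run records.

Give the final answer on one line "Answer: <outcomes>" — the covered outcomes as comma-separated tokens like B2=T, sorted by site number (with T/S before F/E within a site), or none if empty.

Running input #1 (b=3, c=4), event by event:
  B1->F, B2->F, B4->S, B3->T
as a set, this run covers: B1=F, B2=F, B3=T, B4=S

Answer: B1=F, B2=F, B3=T, B4=S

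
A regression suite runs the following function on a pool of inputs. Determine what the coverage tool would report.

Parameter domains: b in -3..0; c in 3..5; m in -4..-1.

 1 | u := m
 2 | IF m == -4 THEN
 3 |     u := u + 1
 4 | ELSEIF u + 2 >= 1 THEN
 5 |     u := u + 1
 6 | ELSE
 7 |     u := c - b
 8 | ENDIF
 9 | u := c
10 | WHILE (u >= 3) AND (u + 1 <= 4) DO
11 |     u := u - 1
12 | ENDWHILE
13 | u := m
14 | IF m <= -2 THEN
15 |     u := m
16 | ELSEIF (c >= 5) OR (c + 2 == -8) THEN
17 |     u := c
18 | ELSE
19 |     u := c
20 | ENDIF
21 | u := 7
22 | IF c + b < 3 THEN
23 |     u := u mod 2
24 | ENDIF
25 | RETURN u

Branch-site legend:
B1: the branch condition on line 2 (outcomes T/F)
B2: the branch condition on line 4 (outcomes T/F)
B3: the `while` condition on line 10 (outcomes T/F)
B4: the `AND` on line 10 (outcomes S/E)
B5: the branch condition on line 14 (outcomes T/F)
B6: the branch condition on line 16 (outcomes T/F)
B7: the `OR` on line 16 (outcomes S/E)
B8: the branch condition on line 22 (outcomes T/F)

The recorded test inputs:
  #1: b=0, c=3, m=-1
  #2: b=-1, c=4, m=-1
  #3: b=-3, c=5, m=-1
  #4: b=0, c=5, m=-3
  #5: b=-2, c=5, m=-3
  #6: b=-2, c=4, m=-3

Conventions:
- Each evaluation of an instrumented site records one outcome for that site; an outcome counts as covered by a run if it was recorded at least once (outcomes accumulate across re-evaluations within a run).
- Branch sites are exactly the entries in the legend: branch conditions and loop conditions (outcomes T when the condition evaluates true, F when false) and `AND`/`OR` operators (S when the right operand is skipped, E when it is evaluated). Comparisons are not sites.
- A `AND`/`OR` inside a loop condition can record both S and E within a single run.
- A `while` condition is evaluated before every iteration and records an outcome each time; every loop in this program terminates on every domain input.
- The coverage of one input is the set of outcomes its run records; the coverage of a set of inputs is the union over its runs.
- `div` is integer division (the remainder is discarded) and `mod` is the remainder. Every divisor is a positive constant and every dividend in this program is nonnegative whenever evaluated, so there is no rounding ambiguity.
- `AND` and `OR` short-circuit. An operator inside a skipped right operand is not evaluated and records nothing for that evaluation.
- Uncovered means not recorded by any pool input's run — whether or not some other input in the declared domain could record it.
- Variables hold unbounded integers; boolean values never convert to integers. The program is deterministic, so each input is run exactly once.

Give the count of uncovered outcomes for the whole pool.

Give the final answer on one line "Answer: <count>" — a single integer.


test 1 (b=0, c=3, m=-1) fires B1->F, B2->T, B4->E, B3->T, B4->S, B3->F, B5->F, B7->E, B6->F, B8->F; hits B1=F, B2=T, B3=T, B3=F, B4=S, B4=E, B5=F, B6=F, B7=E, B8=F
test 2 (b=-1, c=4, m=-1) fires B1->F, B2->T, B4->E, B3->F, B5->F, B7->E, B6->F, B8->F; hits B1=F, B2=T, B3=F, B4=E, B5=F, B6=F, B7=E, B8=F
test 3 (b=-3, c=5, m=-1) fires B1->F, B2->T, B4->E, B3->F, B5->F, B7->S, B6->T, B8->T; hits B1=F, B2=T, B3=F, B4=E, B5=F, B6=T, B7=S, B8=T
test 4 (b=0, c=5, m=-3) fires B1->F, B2->F, B4->E, B3->F, B5->T, B8->F; hits B1=F, B2=F, B3=F, B4=E, B5=T, B8=F
test 5 (b=-2, c=5, m=-3) fires B1->F, B2->F, B4->E, B3->F, B5->T, B8->F; hits B1=F, B2=F, B3=F, B4=E, B5=T, B8=F
test 6 (b=-2, c=4, m=-3) fires B1->F, B2->F, B4->E, B3->F, B5->T, B8->T; hits B1=F, B2=F, B3=F, B4=E, B5=T, B8=T
union over the pool: B1=F, B2=T, B2=F, B3=T, B3=F, B4=S, B4=E, B5=T, B5=F, B6=T, B6=F, B7=S, B7=E, B8=T, B8=F
uncovered (1 of 16): B1=T
Answer: 1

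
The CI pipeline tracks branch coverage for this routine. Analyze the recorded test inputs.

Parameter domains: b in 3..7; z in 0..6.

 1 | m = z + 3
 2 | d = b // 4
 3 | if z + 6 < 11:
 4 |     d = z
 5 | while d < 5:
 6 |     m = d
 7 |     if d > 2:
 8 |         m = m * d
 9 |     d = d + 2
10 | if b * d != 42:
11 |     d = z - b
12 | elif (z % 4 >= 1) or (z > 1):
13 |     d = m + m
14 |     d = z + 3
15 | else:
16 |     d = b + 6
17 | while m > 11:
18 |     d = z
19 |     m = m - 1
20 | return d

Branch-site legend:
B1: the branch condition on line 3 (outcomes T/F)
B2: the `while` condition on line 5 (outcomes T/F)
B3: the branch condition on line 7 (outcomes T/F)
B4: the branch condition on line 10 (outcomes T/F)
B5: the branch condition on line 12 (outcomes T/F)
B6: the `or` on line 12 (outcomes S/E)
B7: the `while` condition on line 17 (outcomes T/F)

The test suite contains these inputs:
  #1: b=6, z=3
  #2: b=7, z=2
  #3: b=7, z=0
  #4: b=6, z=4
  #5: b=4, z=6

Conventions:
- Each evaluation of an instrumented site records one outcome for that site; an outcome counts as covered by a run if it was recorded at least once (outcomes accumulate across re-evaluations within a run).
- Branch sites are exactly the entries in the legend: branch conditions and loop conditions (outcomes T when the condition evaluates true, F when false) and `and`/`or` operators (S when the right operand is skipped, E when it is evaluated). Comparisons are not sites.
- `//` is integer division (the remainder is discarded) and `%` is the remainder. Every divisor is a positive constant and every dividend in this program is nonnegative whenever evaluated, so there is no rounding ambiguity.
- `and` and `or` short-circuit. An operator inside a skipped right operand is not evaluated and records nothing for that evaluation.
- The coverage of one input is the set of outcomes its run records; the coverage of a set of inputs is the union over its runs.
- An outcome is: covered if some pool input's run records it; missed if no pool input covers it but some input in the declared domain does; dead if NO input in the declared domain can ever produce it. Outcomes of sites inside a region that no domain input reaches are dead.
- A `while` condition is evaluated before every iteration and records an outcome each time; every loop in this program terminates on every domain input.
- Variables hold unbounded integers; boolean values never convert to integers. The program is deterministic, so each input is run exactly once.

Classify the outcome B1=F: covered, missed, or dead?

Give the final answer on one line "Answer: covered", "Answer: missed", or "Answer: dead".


B1=F is recorded by pool input(s) 5 -> covered
Answer: covered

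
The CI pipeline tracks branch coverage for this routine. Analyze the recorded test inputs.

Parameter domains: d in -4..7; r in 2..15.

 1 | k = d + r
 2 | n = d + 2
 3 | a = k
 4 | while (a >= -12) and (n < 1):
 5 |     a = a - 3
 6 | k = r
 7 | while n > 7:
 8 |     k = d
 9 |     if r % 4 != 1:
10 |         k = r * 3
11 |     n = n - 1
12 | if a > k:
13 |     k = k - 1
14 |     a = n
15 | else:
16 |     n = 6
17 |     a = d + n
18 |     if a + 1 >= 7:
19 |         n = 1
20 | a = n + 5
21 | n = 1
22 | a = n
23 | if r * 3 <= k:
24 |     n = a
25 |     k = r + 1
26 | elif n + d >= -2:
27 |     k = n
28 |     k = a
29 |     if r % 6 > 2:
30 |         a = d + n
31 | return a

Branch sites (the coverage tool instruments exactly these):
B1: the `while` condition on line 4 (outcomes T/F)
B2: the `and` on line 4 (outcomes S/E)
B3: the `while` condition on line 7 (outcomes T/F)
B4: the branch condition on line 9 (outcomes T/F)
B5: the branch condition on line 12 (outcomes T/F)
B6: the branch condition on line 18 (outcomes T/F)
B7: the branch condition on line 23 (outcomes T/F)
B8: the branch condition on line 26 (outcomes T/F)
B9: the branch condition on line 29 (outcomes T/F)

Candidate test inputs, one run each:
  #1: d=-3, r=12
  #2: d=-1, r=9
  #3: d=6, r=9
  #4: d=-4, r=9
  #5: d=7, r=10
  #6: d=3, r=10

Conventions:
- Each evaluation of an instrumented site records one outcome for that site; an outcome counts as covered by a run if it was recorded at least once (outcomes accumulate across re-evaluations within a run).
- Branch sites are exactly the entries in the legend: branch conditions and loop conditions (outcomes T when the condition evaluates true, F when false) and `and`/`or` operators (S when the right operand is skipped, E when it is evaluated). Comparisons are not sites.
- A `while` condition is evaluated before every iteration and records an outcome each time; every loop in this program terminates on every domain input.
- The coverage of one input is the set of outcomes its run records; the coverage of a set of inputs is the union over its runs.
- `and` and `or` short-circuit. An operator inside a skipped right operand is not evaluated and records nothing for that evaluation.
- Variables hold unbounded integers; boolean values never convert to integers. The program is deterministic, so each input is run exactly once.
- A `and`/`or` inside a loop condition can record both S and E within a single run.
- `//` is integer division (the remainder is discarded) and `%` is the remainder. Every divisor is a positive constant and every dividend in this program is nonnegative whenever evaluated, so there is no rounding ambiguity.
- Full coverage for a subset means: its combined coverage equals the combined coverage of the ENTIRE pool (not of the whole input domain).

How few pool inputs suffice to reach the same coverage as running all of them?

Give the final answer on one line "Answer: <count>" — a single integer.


input #1 (d=-3, r=12): events B2->E, B1->T, B2->E, B1->T, B2->E, B1->T, B2->E, B1->T, B2->E, B1->T, B2->E, B1->T, B2->E, B1->T, ...; covers B1=T, B1=F, B2=S, B2=E, B3=F, B5=F, B6=F, B7=F, B8=T, B9=F
input #2 (d=-1, r=9): events B2->E, B1->F, B3->F, B5->F, B6->F, B7->F, B8->T, B9->T; covers B1=F, B2=E, B3=F, B5=F, B6=F, B7=F, B8=T, B9=T
input #3 (d=6, r=9): events B2->E, B1->F, B3->T, B4->F, B3->F, B5->T, B7->F, B8->T, B9->T; covers B1=F, B2=E, B3=T, B3=F, B4=F, B5=T, B7=F, B8=T, B9=T
input #4 (d=-4, r=9): events B2->E, B1->T, B2->E, B1->T, B2->E, B1->T, B2->E, B1->T, B2->E, B1->T, B2->E, B1->T, B2->S, B1->F, ...; covers B1=T, B1=F, B2=S, B2=E, B3=F, B5=F, B6=F, B7=F, B8=F
input #5 (d=7, r=10): events B2->E, B1->F, B3->T, B4->T, B3->T, B4->T, B3->F, B5->F, B6->T, B7->T; covers B1=F, B2=E, B3=T, B3=F, B4=T, B5=F, B6=T, B7=T
input #6 (d=3, r=10): events B2->E, B1->F, B3->F, B5->T, B7->F, B8->T, B9->T; covers B1=F, B2=E, B3=F, B5=T, B7=F, B8=T, B9=T
together the pool reaches 18 outcomes: B1=T, B1=F, B2=S, B2=E, B3=T, B3=F, B4=T, B4=F, B5=T, B5=F, B6=T, B6=F, B7=T, B7=F, B8=T, B8=F, B9=T, B9=F
every size-1 subset falls short of the 18 outcomes (best: 10/18)
every size-2 subset falls short of the 18 outcomes (best: 14/18)
every size-3 subset falls short of the 18 outcomes (best: 17/18)
inputs {1, 3, 4, 5} (size 4) cover everything; no size-4 subset with a lexicographically smaller index list covers all 18
Answer: 4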